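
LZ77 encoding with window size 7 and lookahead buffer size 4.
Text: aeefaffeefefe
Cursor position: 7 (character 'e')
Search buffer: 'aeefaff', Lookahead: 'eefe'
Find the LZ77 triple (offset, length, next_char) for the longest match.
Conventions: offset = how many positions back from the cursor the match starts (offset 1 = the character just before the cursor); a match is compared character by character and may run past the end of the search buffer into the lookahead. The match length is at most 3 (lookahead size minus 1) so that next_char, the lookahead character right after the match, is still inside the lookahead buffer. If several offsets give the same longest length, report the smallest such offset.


Try each offset into the search buffer:
  offset=1 (pos 6, char 'f'): match length 0
  offset=2 (pos 5, char 'f'): match length 0
  offset=3 (pos 4, char 'a'): match length 0
  offset=4 (pos 3, char 'f'): match length 0
  offset=5 (pos 2, char 'e'): match length 1
  offset=6 (pos 1, char 'e'): match length 3
  offset=7 (pos 0, char 'a'): match length 0
Longest match has length 3 at offset 6.
next_char = character at position 7 + 3 = 10 -> 'e'

Best match: offset=6, length=3 (matching 'eef' starting at position 1)
LZ77 triple: (6, 3, 'e')


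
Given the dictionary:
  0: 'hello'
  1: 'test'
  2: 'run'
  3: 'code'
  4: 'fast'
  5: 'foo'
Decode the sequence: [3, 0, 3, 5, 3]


Look up each index in the dictionary:
  3 -> 'code'
  0 -> 'hello'
  3 -> 'code'
  5 -> 'foo'
  3 -> 'code'

Decoded: "code hello code foo code"


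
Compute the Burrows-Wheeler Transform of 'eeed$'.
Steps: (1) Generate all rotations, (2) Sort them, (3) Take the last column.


Rotations (sorted):
  0: $eeed -> last char: d
  1: d$eee -> last char: e
  2: ed$ee -> last char: e
  3: eed$e -> last char: e
  4: eeed$ -> last char: $


BWT = deee$


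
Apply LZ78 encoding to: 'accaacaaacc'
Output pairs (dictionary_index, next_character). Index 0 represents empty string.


LZ78 encoding steps:
Dictionary: {0: ''}
Step 1: w='' (idx 0), next='a' -> output (0, 'a'), add 'a' as idx 1
Step 2: w='' (idx 0), next='c' -> output (0, 'c'), add 'c' as idx 2
Step 3: w='c' (idx 2), next='a' -> output (2, 'a'), add 'ca' as idx 3
Step 4: w='a' (idx 1), next='c' -> output (1, 'c'), add 'ac' as idx 4
Step 5: w='a' (idx 1), next='a' -> output (1, 'a'), add 'aa' as idx 5
Step 6: w='ac' (idx 4), next='c' -> output (4, 'c'), add 'acc' as idx 6


Encoded: [(0, 'a'), (0, 'c'), (2, 'a'), (1, 'c'), (1, 'a'), (4, 'c')]


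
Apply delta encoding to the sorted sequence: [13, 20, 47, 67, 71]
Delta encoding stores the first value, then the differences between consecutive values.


First value: 13
Deltas:
  20 - 13 = 7
  47 - 20 = 27
  67 - 47 = 20
  71 - 67 = 4


Delta encoded: [13, 7, 27, 20, 4]


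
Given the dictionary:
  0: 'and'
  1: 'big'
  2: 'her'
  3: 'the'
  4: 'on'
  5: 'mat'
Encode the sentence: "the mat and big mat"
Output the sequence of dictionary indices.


Look up each word in the dictionary:
  'the' -> 3
  'mat' -> 5
  'and' -> 0
  'big' -> 1
  'mat' -> 5

Encoded: [3, 5, 0, 1, 5]


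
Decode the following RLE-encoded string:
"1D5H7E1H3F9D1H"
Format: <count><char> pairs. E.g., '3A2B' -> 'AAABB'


Expanding each <count><char> pair:
  1D -> 'D'
  5H -> 'HHHHH'
  7E -> 'EEEEEEE'
  1H -> 'H'
  3F -> 'FFF'
  9D -> 'DDDDDDDDD'
  1H -> 'H'

Decoded = DHHHHHEEEEEEEHFFFDDDDDDDDDH


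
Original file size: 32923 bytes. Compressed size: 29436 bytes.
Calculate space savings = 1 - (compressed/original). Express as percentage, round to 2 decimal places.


ratio = compressed/original = 29436/32923 = 0.894086
savings = 1 - ratio = 1 - 0.894086 = 0.105914
as a percentage: 0.105914 * 100 = 10.59%

Space savings = 1 - 29436/32923 = 10.59%


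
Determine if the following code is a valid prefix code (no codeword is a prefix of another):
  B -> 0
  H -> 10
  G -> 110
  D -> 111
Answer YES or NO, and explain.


Checking each pair (does one codeword prefix another?):
  B='0' vs H='10': no prefix
  B='0' vs G='110': no prefix
  B='0' vs D='111': no prefix
  H='10' vs B='0': no prefix
  H='10' vs G='110': no prefix
  H='10' vs D='111': no prefix
  G='110' vs B='0': no prefix
  G='110' vs H='10': no prefix
  G='110' vs D='111': no prefix
  D='111' vs B='0': no prefix
  D='111' vs H='10': no prefix
  D='111' vs G='110': no prefix
No violation found over all pairs.

YES -- this is a valid prefix code. No codeword is a prefix of any other codeword.


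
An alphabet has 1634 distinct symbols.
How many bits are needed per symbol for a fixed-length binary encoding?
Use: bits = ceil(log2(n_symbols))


log2(1634) = 10.6742
Bracket: 2^10 = 1024 < 1634 <= 2^11 = 2048
So ceil(log2(1634)) = 11

bits = ceil(log2(1634)) = ceil(10.6742) = 11 bits


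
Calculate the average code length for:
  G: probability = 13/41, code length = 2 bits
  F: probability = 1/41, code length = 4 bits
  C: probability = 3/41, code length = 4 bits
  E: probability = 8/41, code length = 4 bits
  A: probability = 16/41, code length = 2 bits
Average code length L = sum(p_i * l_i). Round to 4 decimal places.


Weighted contributions p_i * l_i:
  G: (13/41) * 2 = 26/41
  F: (1/41) * 4 = 4/41
  C: (3/41) * 4 = 12/41
  E: (8/41) * 4 = 32/41
  A: (16/41) * 2 = 32/41
Sum = (26 + 4 + 12 + 32 + 32)/41 = 106/41

L = 106/41 = 2.5854 bits/symbol


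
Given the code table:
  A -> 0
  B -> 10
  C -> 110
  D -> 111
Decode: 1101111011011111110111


Decoding:
110 -> C
111 -> D
10 -> B
110 -> C
111 -> D
111 -> D
10 -> B
111 -> D


Result: CDBCDDBD


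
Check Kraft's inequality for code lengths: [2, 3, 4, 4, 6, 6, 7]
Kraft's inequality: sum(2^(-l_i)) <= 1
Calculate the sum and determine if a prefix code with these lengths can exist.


Sum = 2^(-2) + 2^(-3) + 2^(-4) + 2^(-4) + 2^(-6) + 2^(-6) + 2^(-7)
    = 0.25 + 0.125 + 0.0625 + 0.0625 + 0.015625 + 0.015625 + 0.0078125
    = 69/128 = 0.5390625
Since 0.5390625 <= 1, Kraft's inequality IS satisfied.
A prefix code with these lengths CAN exist.

Kraft sum = 0.5390625. Satisfied.


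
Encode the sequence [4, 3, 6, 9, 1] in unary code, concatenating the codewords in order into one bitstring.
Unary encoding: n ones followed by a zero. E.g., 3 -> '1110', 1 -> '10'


Encode each number as n ones followed by a terminating 0:
  4 -> 11110 (5 bits)
  3 -> 1110 (4 bits)
  6 -> 1111110 (7 bits)
  9 -> 1111111110 (10 bits)
  1 -> 10 (2 bits)
Total length = 5 + 4 + 7 + 10 + 2 = 28 bits.

Unary([4, 3, 6, 9, 1]) = 1111011101111110111111111010 (28 bits)


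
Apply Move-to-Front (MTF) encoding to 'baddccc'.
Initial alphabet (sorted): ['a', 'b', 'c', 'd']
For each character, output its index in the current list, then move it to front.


MTF encoding:
'b': index 1 in ['a', 'b', 'c', 'd'] -> ['b', 'a', 'c', 'd']
'a': index 1 in ['b', 'a', 'c', 'd'] -> ['a', 'b', 'c', 'd']
'd': index 3 in ['a', 'b', 'c', 'd'] -> ['d', 'a', 'b', 'c']
'd': index 0 in ['d', 'a', 'b', 'c'] -> ['d', 'a', 'b', 'c']
'c': index 3 in ['d', 'a', 'b', 'c'] -> ['c', 'd', 'a', 'b']
'c': index 0 in ['c', 'd', 'a', 'b'] -> ['c', 'd', 'a', 'b']
'c': index 0 in ['c', 'd', 'a', 'b'] -> ['c', 'd', 'a', 'b']


Output: [1, 1, 3, 0, 3, 0, 0]


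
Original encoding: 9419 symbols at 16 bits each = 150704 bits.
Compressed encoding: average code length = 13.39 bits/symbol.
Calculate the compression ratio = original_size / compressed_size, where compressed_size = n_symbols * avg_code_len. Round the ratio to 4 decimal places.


original_size = n_symbols * orig_bits = 9419 * 16 = 150704 bits
compressed_size = n_symbols * avg_code_len = 9419 * 13.39 = 126120.41 bits
ratio = original_size / compressed_size = 150704 / 126120.41 = 1.1949

Compression ratio = 1.1949


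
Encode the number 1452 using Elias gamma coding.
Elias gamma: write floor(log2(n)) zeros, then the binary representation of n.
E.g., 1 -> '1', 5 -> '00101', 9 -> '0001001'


num_bits = floor(log2(1452)) + 1 = 11
leading_zeros = num_bits - 1 = 10
binary(1452) = 10110101100

Elias gamma(1452) = '0000000000' + '10110101100' = 000000000010110101100 (21 bits)


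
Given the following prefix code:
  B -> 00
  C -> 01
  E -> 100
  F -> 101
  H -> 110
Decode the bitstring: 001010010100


Decoding step by step:
Bits 00 -> B
Bits 101 -> F
Bits 00 -> B
Bits 101 -> F
Bits 00 -> B


Decoded message: BFBFB


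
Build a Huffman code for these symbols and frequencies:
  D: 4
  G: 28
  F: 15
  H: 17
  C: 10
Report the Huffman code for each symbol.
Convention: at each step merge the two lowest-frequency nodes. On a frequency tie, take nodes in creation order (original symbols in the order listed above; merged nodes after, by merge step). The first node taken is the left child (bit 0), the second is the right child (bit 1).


Huffman tree construction:
Step 1: Merge D(4) + C(10) = 14
Step 2: Merge (D+C)(14) + F(15) = 29
Step 3: Merge H(17) + G(28) = 45
Step 4: Merge ((D+C)+F)(29) + (H+G)(45) = 74
Read each symbol's code off the tree from the root (left child = 0, right child = 1).

Codes:
  D: 000 (length 3)
  G: 11 (length 2)
  F: 01 (length 2)
  H: 10 (length 2)
  C: 001 (length 3)
Average code length: 162/74 = 2.1892 bits/symbol


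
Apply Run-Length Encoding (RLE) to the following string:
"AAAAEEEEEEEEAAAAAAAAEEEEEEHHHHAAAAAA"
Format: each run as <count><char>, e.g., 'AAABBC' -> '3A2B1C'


Scanning runs left to right:
  i=0: run of 'A' x 4 -> '4A'
  i=4: run of 'E' x 8 -> '8E'
  i=12: run of 'A' x 8 -> '8A'
  i=20: run of 'E' x 6 -> '6E'
  i=26: run of 'H' x 4 -> '4H'
  i=30: run of 'A' x 6 -> '6A'

RLE = 4A8E8A6E4H6A


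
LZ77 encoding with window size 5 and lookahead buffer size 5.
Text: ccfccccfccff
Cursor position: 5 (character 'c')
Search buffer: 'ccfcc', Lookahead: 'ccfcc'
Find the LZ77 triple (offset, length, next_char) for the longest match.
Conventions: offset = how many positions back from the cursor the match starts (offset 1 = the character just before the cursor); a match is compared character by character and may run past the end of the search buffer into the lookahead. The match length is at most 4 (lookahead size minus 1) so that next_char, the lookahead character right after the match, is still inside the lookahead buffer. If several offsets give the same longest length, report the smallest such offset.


Try each offset into the search buffer:
  offset=1 (pos 4, char 'c'): match length 2
  offset=2 (pos 3, char 'c'): match length 2
  offset=3 (pos 2, char 'f'): match length 0
  offset=4 (pos 1, char 'c'): match length 1
  offset=5 (pos 0, char 'c'): match length 4
Longest match has length 4 at offset 5.
next_char = character at position 5 + 4 = 9 -> 'c'

Best match: offset=5, length=4 (matching 'ccfc' starting at position 0)
LZ77 triple: (5, 4, 'c')


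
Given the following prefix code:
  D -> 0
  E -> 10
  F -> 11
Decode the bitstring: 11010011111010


Decoding step by step:
Bits 11 -> F
Bits 0 -> D
Bits 10 -> E
Bits 0 -> D
Bits 11 -> F
Bits 11 -> F
Bits 10 -> E
Bits 10 -> E


Decoded message: FDEDFFEE


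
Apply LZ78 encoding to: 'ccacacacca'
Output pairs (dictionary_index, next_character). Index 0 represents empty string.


LZ78 encoding steps:
Dictionary: {0: ''}
Step 1: w='' (idx 0), next='c' -> output (0, 'c'), add 'c' as idx 1
Step 2: w='c' (idx 1), next='a' -> output (1, 'a'), add 'ca' as idx 2
Step 3: w='ca' (idx 2), next='c' -> output (2, 'c'), add 'cac' as idx 3
Step 4: w='' (idx 0), next='a' -> output (0, 'a'), add 'a' as idx 4
Step 5: w='c' (idx 1), next='c' -> output (1, 'c'), add 'cc' as idx 5
Step 6: w='a' (idx 4), end of input -> output (4, '')


Encoded: [(0, 'c'), (1, 'a'), (2, 'c'), (0, 'a'), (1, 'c'), (4, '')]


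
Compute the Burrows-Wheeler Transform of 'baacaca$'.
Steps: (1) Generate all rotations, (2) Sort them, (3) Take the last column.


Rotations (sorted):
  0: $baacaca -> last char: a
  1: a$baacac -> last char: c
  2: aacaca$b -> last char: b
  3: aca$baac -> last char: c
  4: acaca$ba -> last char: a
  5: baacaca$ -> last char: $
  6: ca$baaca -> last char: a
  7: caca$baa -> last char: a


BWT = acbca$aa


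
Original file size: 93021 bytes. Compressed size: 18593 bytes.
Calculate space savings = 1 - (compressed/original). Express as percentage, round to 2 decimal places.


ratio = compressed/original = 18593/93021 = 0.19988
savings = 1 - ratio = 1 - 0.19988 = 0.80012
as a percentage: 0.80012 * 100 = 80.01%

Space savings = 1 - 18593/93021 = 80.01%


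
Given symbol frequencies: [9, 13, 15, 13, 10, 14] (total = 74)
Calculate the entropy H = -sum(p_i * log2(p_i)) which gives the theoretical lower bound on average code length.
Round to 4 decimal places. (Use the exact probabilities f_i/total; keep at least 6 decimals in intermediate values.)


Per-symbol terms -p_i * log2(p_i) with p_i = f_i/74:
  p = 9/74 = 0.121622: log2(p) = -3.039528, -p*log2(p) = 0.369672
  p = 13/74 = 0.175676: log2(p) = -2.509014, -p*log2(p) = 0.440773
  p = 15/74 = 0.202703: log2(p) = -2.302563, -p*log2(p) = 0.466736
  p = 13/74 = 0.175676: log2(p) = -2.509014, -p*log2(p) = 0.440773
  p = 10/74 = 0.135135: log2(p) = -2.887525, -p*log2(p) = 0.390206
  p = 14/74 = 0.189189: log2(p) = -2.402098, -p*log2(p) = 0.454451
H = 0.369672 + 0.440773 + 0.466736 + 0.440773 + 0.390206 + 0.454451 = 2.562611

H = 2.5626 bits/symbol


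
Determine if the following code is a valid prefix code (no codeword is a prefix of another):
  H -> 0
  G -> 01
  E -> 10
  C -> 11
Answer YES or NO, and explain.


Checking each pair (does one codeword prefix another?):
  H='0' vs G='01': prefix -- VIOLATION

NO -- this is NOT a valid prefix code. H (0) is a prefix of G (01).


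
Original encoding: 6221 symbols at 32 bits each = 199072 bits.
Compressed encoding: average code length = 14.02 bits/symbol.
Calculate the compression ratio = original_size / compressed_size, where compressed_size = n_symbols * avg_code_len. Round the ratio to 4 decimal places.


original_size = n_symbols * orig_bits = 6221 * 32 = 199072 bits
compressed_size = n_symbols * avg_code_len = 6221 * 14.02 = 87218.42 bits
ratio = original_size / compressed_size = 199072 / 87218.42 = 2.2825

Compression ratio = 2.2825


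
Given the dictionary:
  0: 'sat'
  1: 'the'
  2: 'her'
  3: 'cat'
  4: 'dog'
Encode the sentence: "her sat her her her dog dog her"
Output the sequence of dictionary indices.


Look up each word in the dictionary:
  'her' -> 2
  'sat' -> 0
  'her' -> 2
  'her' -> 2
  'her' -> 2
  'dog' -> 4
  'dog' -> 4
  'her' -> 2

Encoded: [2, 0, 2, 2, 2, 4, 4, 2]


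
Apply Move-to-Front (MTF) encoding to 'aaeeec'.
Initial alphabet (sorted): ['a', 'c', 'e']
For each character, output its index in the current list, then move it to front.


MTF encoding:
'a': index 0 in ['a', 'c', 'e'] -> ['a', 'c', 'e']
'a': index 0 in ['a', 'c', 'e'] -> ['a', 'c', 'e']
'e': index 2 in ['a', 'c', 'e'] -> ['e', 'a', 'c']
'e': index 0 in ['e', 'a', 'c'] -> ['e', 'a', 'c']
'e': index 0 in ['e', 'a', 'c'] -> ['e', 'a', 'c']
'c': index 2 in ['e', 'a', 'c'] -> ['c', 'e', 'a']


Output: [0, 0, 2, 0, 0, 2]


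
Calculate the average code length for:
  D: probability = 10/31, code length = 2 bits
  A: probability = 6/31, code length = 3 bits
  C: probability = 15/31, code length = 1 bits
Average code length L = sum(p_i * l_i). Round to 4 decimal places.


Weighted contributions p_i * l_i:
  D: (10/31) * 2 = 20/31
  A: (6/31) * 3 = 18/31
  C: (15/31) * 1 = 15/31
Sum = (20 + 18 + 15)/31 = 53/31

L = 53/31 = 1.7097 bits/symbol


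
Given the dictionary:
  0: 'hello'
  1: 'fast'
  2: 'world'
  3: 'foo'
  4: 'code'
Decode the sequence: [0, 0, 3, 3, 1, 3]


Look up each index in the dictionary:
  0 -> 'hello'
  0 -> 'hello'
  3 -> 'foo'
  3 -> 'foo'
  1 -> 'fast'
  3 -> 'foo'

Decoded: "hello hello foo foo fast foo"


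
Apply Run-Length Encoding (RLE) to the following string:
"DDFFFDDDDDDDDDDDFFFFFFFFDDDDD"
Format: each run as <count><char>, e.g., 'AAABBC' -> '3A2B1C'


Scanning runs left to right:
  i=0: run of 'D' x 2 -> '2D'
  i=2: run of 'F' x 3 -> '3F'
  i=5: run of 'D' x 11 -> '11D'
  i=16: run of 'F' x 8 -> '8F'
  i=24: run of 'D' x 5 -> '5D'

RLE = 2D3F11D8F5D


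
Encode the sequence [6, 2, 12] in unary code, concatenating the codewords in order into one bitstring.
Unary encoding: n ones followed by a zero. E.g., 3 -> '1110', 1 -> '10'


Encode each number as n ones followed by a terminating 0:
  6 -> 1111110 (7 bits)
  2 -> 110 (3 bits)
  12 -> 1111111111110 (13 bits)
Total length = 7 + 3 + 13 = 23 bits.

Unary([6, 2, 12]) = 11111101101111111111110 (23 bits)


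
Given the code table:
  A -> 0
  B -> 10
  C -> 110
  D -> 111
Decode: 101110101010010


Decoding:
10 -> B
111 -> D
0 -> A
10 -> B
10 -> B
10 -> B
0 -> A
10 -> B


Result: BDABBBAB


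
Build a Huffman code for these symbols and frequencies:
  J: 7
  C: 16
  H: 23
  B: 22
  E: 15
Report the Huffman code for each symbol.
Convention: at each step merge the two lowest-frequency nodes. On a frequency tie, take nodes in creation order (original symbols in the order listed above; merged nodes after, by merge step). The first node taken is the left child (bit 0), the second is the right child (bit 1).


Huffman tree construction:
Step 1: Merge J(7) + E(15) = 22
Step 2: Merge C(16) + B(22) = 38
Step 3: Merge (J+E)(22) + H(23) = 45
Step 4: Merge (C+B)(38) + ((J+E)+H)(45) = 83
Read each symbol's code off the tree from the root (left child = 0, right child = 1).

Codes:
  J: 100 (length 3)
  C: 00 (length 2)
  H: 11 (length 2)
  B: 01 (length 2)
  E: 101 (length 3)
Average code length: 188/83 = 2.2651 bits/symbol


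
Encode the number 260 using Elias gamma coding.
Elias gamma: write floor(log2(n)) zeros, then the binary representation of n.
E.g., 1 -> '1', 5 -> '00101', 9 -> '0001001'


num_bits = floor(log2(260)) + 1 = 9
leading_zeros = num_bits - 1 = 8
binary(260) = 100000100

Elias gamma(260) = '00000000' + '100000100' = 00000000100000100 (17 bits)


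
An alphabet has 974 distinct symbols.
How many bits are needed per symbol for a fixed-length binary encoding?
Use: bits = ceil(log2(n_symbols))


log2(974) = 9.9278
Bracket: 2^9 = 512 < 974 <= 2^10 = 1024
So ceil(log2(974)) = 10

bits = ceil(log2(974)) = ceil(9.9278) = 10 bits


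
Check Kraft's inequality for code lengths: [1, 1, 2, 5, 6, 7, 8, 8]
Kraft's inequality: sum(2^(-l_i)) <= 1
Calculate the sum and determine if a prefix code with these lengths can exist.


Sum = 2^(-1) + 2^(-1) + 2^(-2) + 2^(-5) + 2^(-6) + 2^(-7) + 2^(-8) + 2^(-8)
    = 0.5 + 0.5 + 0.25 + 0.03125 + 0.015625 + 0.0078125 + 0.00390625 + 0.00390625
    = 336/256 = 1.3125
Since 1.3125 > 1, Kraft's inequality is NOT satisfied.
A prefix code with these lengths CANNOT exist.

Kraft sum = 1.3125. Not satisfied.


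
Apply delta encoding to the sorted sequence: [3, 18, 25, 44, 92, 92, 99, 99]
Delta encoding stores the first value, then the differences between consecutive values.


First value: 3
Deltas:
  18 - 3 = 15
  25 - 18 = 7
  44 - 25 = 19
  92 - 44 = 48
  92 - 92 = 0
  99 - 92 = 7
  99 - 99 = 0


Delta encoded: [3, 15, 7, 19, 48, 0, 7, 0]


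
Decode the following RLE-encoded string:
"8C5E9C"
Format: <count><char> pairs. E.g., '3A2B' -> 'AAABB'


Expanding each <count><char> pair:
  8C -> 'CCCCCCCC'
  5E -> 'EEEEE'
  9C -> 'CCCCCCCCC'

Decoded = CCCCCCCCEEEEECCCCCCCCC


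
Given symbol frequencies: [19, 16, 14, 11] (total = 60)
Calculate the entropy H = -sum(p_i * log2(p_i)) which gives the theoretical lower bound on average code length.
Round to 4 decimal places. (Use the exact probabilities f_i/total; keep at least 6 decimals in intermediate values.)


Per-symbol terms -p_i * log2(p_i) with p_i = f_i/60:
  p = 19/60 = 0.316667: log2(p) = -1.658963, -p*log2(p) = 0.525338
  p = 16/60 = 0.266667: log2(p) = -1.906891, -p*log2(p) = 0.508504
  p = 14/60 = 0.233333: log2(p) = -2.099536, -p*log2(p) = 0.489892
  p = 11/60 = 0.183333: log2(p) = -2.447459, -p*log2(p) = 0.448701
H = 0.525338 + 0.508504 + 0.489892 + 0.448701 = 1.972435

H = 1.9724 bits/symbol


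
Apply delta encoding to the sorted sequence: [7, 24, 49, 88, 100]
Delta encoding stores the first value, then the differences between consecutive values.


First value: 7
Deltas:
  24 - 7 = 17
  49 - 24 = 25
  88 - 49 = 39
  100 - 88 = 12


Delta encoded: [7, 17, 25, 39, 12]


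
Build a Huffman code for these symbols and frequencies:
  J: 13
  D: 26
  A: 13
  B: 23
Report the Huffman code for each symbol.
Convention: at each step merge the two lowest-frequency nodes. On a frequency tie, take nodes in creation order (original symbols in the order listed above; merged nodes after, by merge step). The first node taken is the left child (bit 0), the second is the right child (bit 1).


Huffman tree construction:
Step 1: Merge J(13) + A(13) = 26
Step 2: Merge B(23) + D(26) = 49
Step 3: Merge (J+A)(26) + (B+D)(49) = 75
Read each symbol's code off the tree from the root (left child = 0, right child = 1).

Codes:
  J: 00 (length 2)
  D: 11 (length 2)
  A: 01 (length 2)
  B: 10 (length 2)
Average code length: 150/75 = 2.0000 bits/symbol


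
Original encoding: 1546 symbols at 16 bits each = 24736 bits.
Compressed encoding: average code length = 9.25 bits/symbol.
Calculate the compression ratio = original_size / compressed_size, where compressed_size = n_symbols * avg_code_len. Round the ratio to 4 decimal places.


original_size = n_symbols * orig_bits = 1546 * 16 = 24736 bits
compressed_size = n_symbols * avg_code_len = 1546 * 9.25 = 14300.5 bits
ratio = original_size / compressed_size = 24736 / 14300.5 = 1.7297

Compression ratio = 1.7297


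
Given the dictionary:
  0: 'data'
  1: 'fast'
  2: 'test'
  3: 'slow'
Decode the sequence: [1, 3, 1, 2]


Look up each index in the dictionary:
  1 -> 'fast'
  3 -> 'slow'
  1 -> 'fast'
  2 -> 'test'

Decoded: "fast slow fast test"


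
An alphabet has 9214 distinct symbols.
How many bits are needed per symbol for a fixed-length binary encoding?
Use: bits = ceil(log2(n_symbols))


log2(9214) = 13.1696
Bracket: 2^13 = 8192 < 9214 <= 2^14 = 16384
So ceil(log2(9214)) = 14

bits = ceil(log2(9214)) = ceil(13.1696) = 14 bits


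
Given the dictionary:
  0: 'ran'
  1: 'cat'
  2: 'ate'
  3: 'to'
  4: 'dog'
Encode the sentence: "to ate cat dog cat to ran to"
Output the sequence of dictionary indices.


Look up each word in the dictionary:
  'to' -> 3
  'ate' -> 2
  'cat' -> 1
  'dog' -> 4
  'cat' -> 1
  'to' -> 3
  'ran' -> 0
  'to' -> 3

Encoded: [3, 2, 1, 4, 1, 3, 0, 3]


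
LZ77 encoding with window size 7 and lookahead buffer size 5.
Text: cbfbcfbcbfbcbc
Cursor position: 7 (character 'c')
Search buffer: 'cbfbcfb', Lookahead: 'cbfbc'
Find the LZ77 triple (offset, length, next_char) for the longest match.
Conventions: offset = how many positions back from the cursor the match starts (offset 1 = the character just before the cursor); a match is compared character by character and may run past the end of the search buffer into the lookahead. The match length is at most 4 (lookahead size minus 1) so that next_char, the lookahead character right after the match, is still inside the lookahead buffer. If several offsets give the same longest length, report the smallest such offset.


Try each offset into the search buffer:
  offset=1 (pos 6, char 'b'): match length 0
  offset=2 (pos 5, char 'f'): match length 0
  offset=3 (pos 4, char 'c'): match length 1
  offset=4 (pos 3, char 'b'): match length 0
  offset=5 (pos 2, char 'f'): match length 0
  offset=6 (pos 1, char 'b'): match length 0
  offset=7 (pos 0, char 'c'): match length 4
Longest match has length 4 at offset 7.
next_char = character at position 7 + 4 = 11 -> 'c'

Best match: offset=7, length=4 (matching 'cbfb' starting at position 0)
LZ77 triple: (7, 4, 'c')


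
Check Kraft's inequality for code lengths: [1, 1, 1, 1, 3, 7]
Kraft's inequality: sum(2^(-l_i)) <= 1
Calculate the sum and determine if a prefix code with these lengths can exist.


Sum = 2^(-1) + 2^(-1) + 2^(-1) + 2^(-1) + 2^(-3) + 2^(-7)
    = 0.5 + 0.5 + 0.5 + 0.5 + 0.125 + 0.0078125
    = 273/128 = 2.1328125
Since 2.1328125 > 1, Kraft's inequality is NOT satisfied.
A prefix code with these lengths CANNOT exist.

Kraft sum = 2.1328125. Not satisfied.


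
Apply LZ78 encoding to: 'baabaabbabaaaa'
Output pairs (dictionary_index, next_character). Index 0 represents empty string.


LZ78 encoding steps:
Dictionary: {0: ''}
Step 1: w='' (idx 0), next='b' -> output (0, 'b'), add 'b' as idx 1
Step 2: w='' (idx 0), next='a' -> output (0, 'a'), add 'a' as idx 2
Step 3: w='a' (idx 2), next='b' -> output (2, 'b'), add 'ab' as idx 3
Step 4: w='a' (idx 2), next='a' -> output (2, 'a'), add 'aa' as idx 4
Step 5: w='b' (idx 1), next='b' -> output (1, 'b'), add 'bb' as idx 5
Step 6: w='ab' (idx 3), next='a' -> output (3, 'a'), add 'aba' as idx 6
Step 7: w='aa' (idx 4), next='a' -> output (4, 'a'), add 'aaa' as idx 7


Encoded: [(0, 'b'), (0, 'a'), (2, 'b'), (2, 'a'), (1, 'b'), (3, 'a'), (4, 'a')]


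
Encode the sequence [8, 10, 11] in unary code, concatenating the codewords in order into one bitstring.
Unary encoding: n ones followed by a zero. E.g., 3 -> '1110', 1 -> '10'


Encode each number as n ones followed by a terminating 0:
  8 -> 111111110 (9 bits)
  10 -> 11111111110 (11 bits)
  11 -> 111111111110 (12 bits)
Total length = 9 + 11 + 12 = 32 bits.

Unary([8, 10, 11]) = 11111111011111111110111111111110 (32 bits)


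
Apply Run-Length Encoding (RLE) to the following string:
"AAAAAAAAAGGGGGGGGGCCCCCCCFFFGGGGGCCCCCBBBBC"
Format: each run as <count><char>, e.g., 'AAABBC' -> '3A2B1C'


Scanning runs left to right:
  i=0: run of 'A' x 9 -> '9A'
  i=9: run of 'G' x 9 -> '9G'
  i=18: run of 'C' x 7 -> '7C'
  i=25: run of 'F' x 3 -> '3F'
  i=28: run of 'G' x 5 -> '5G'
  i=33: run of 'C' x 5 -> '5C'
  i=38: run of 'B' x 4 -> '4B'
  i=42: run of 'C' x 1 -> '1C'

RLE = 9A9G7C3F5G5C4B1C


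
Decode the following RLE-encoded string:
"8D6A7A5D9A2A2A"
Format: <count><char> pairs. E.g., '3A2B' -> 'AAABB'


Expanding each <count><char> pair:
  8D -> 'DDDDDDDD'
  6A -> 'AAAAAA'
  7A -> 'AAAAAAA'
  5D -> 'DDDDD'
  9A -> 'AAAAAAAAA'
  2A -> 'AA'
  2A -> 'AA'

Decoded = DDDDDDDDAAAAAAAAAAAAADDDDDAAAAAAAAAAAAA


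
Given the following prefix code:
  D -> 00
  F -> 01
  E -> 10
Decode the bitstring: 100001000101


Decoding step by step:
Bits 10 -> E
Bits 00 -> D
Bits 01 -> F
Bits 00 -> D
Bits 01 -> F
Bits 01 -> F


Decoded message: EDFDFF


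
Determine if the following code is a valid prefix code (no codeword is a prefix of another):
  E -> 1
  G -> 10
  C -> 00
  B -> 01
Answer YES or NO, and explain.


Checking each pair (does one codeword prefix another?):
  E='1' vs G='10': prefix -- VIOLATION

NO -- this is NOT a valid prefix code. E (1) is a prefix of G (10).


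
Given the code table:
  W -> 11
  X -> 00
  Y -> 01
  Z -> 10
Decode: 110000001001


Decoding:
11 -> W
00 -> X
00 -> X
00 -> X
10 -> Z
01 -> Y


Result: WXXXZY


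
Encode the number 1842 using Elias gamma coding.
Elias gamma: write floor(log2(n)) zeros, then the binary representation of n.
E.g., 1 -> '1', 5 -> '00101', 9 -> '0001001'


num_bits = floor(log2(1842)) + 1 = 11
leading_zeros = num_bits - 1 = 10
binary(1842) = 11100110010

Elias gamma(1842) = '0000000000' + '11100110010' = 000000000011100110010 (21 bits)


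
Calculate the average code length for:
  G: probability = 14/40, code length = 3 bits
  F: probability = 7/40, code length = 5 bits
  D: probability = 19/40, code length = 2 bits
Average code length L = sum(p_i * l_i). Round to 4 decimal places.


Weighted contributions p_i * l_i:
  G: (14/40) * 3 = 42/40
  F: (7/40) * 5 = 35/40
  D: (19/40) * 2 = 38/40
Sum = (42 + 35 + 38)/40 = 115/40

L = 115/40 = 2.8750 bits/symbol


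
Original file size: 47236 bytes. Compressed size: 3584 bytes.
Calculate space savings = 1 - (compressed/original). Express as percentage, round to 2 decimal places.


ratio = compressed/original = 3584/47236 = 0.075874
savings = 1 - ratio = 1 - 0.075874 = 0.924126
as a percentage: 0.924126 * 100 = 92.41%

Space savings = 1 - 3584/47236 = 92.41%


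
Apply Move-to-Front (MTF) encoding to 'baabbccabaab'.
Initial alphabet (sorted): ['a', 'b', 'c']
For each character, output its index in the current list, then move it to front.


MTF encoding:
'b': index 1 in ['a', 'b', 'c'] -> ['b', 'a', 'c']
'a': index 1 in ['b', 'a', 'c'] -> ['a', 'b', 'c']
'a': index 0 in ['a', 'b', 'c'] -> ['a', 'b', 'c']
'b': index 1 in ['a', 'b', 'c'] -> ['b', 'a', 'c']
'b': index 0 in ['b', 'a', 'c'] -> ['b', 'a', 'c']
'c': index 2 in ['b', 'a', 'c'] -> ['c', 'b', 'a']
'c': index 0 in ['c', 'b', 'a'] -> ['c', 'b', 'a']
'a': index 2 in ['c', 'b', 'a'] -> ['a', 'c', 'b']
'b': index 2 in ['a', 'c', 'b'] -> ['b', 'a', 'c']
'a': index 1 in ['b', 'a', 'c'] -> ['a', 'b', 'c']
'a': index 0 in ['a', 'b', 'c'] -> ['a', 'b', 'c']
'b': index 1 in ['a', 'b', 'c'] -> ['b', 'a', 'c']


Output: [1, 1, 0, 1, 0, 2, 0, 2, 2, 1, 0, 1]


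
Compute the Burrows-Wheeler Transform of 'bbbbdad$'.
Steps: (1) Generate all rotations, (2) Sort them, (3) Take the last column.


Rotations (sorted):
  0: $bbbbdad -> last char: d
  1: ad$bbbbd -> last char: d
  2: bbbbdad$ -> last char: $
  3: bbbdad$b -> last char: b
  4: bbdad$bb -> last char: b
  5: bdad$bbb -> last char: b
  6: d$bbbbda -> last char: a
  7: dad$bbbb -> last char: b


BWT = dd$bbbab


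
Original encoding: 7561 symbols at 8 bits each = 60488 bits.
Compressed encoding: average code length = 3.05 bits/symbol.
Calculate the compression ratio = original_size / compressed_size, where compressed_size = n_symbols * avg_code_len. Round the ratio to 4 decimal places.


original_size = n_symbols * orig_bits = 7561 * 8 = 60488 bits
compressed_size = n_symbols * avg_code_len = 7561 * 3.05 = 23061.05 bits
ratio = original_size / compressed_size = 60488 / 23061.05 = 2.623

Compression ratio = 2.623


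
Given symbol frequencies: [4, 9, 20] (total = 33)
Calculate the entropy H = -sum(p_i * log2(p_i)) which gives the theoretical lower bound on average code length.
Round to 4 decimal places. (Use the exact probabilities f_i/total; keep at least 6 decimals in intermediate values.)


Per-symbol terms -p_i * log2(p_i) with p_i = f_i/33:
  p = 4/33 = 0.121212: log2(p) = -3.044394, -p*log2(p) = 0.369017
  p = 9/33 = 0.272727: log2(p) = -1.874469, -p*log2(p) = 0.511219
  p = 20/33 = 0.606061: log2(p) = -0.722466, -p*log2(p) = 0.437858
H = 0.369017 + 0.511219 + 0.437858 = 1.318094

H = 1.3181 bits/symbol


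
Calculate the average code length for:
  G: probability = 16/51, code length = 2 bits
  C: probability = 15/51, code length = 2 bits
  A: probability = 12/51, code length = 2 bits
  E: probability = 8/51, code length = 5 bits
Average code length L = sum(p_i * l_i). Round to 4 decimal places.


Weighted contributions p_i * l_i:
  G: (16/51) * 2 = 32/51
  C: (15/51) * 2 = 30/51
  A: (12/51) * 2 = 24/51
  E: (8/51) * 5 = 40/51
Sum = (32 + 30 + 24 + 40)/51 = 126/51

L = 126/51 = 2.4706 bits/symbol


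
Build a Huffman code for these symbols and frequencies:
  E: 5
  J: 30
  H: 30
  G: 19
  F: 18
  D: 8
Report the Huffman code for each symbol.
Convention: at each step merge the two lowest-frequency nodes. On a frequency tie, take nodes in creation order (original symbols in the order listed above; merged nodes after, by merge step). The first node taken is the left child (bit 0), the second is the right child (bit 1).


Huffman tree construction:
Step 1: Merge E(5) + D(8) = 13
Step 2: Merge (E+D)(13) + F(18) = 31
Step 3: Merge G(19) + J(30) = 49
Step 4: Merge H(30) + ((E+D)+F)(31) = 61
Step 5: Merge (G+J)(49) + (H+((E+D)+F))(61) = 110
Read each symbol's code off the tree from the root (left child = 0, right child = 1).

Codes:
  E: 1100 (length 4)
  J: 01 (length 2)
  H: 10 (length 2)
  G: 00 (length 2)
  F: 111 (length 3)
  D: 1101 (length 4)
Average code length: 264/110 = 2.4000 bits/symbol


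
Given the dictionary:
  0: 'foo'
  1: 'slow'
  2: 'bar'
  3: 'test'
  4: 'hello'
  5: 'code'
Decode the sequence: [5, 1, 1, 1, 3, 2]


Look up each index in the dictionary:
  5 -> 'code'
  1 -> 'slow'
  1 -> 'slow'
  1 -> 'slow'
  3 -> 'test'
  2 -> 'bar'

Decoded: "code slow slow slow test bar"


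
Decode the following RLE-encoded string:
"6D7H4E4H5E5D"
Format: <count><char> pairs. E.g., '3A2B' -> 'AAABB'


Expanding each <count><char> pair:
  6D -> 'DDDDDD'
  7H -> 'HHHHHHH'
  4E -> 'EEEE'
  4H -> 'HHHH'
  5E -> 'EEEEE'
  5D -> 'DDDDD'

Decoded = DDDDDDHHHHHHHEEEEHHHHEEEEEDDDDD


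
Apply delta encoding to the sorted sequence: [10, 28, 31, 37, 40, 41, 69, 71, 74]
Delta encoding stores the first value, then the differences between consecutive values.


First value: 10
Deltas:
  28 - 10 = 18
  31 - 28 = 3
  37 - 31 = 6
  40 - 37 = 3
  41 - 40 = 1
  69 - 41 = 28
  71 - 69 = 2
  74 - 71 = 3


Delta encoded: [10, 18, 3, 6, 3, 1, 28, 2, 3]


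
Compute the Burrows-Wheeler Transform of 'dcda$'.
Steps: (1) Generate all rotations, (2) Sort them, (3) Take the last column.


Rotations (sorted):
  0: $dcda -> last char: a
  1: a$dcd -> last char: d
  2: cda$d -> last char: d
  3: da$dc -> last char: c
  4: dcda$ -> last char: $


BWT = addc$


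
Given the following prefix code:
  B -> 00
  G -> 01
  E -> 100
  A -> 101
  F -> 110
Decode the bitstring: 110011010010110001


Decoding step by step:
Bits 110 -> F
Bits 01 -> G
Bits 101 -> A
Bits 00 -> B
Bits 101 -> A
Bits 100 -> E
Bits 01 -> G


Decoded message: FGABAEG


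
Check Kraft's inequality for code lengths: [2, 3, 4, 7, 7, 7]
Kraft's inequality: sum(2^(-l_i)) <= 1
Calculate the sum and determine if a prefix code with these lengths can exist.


Sum = 2^(-2) + 2^(-3) + 2^(-4) + 2^(-7) + 2^(-7) + 2^(-7)
    = 0.25 + 0.125 + 0.0625 + 0.0078125 + 0.0078125 + 0.0078125
    = 59/128 = 0.4609375
Since 0.4609375 <= 1, Kraft's inequality IS satisfied.
A prefix code with these lengths CAN exist.

Kraft sum = 0.4609375. Satisfied.


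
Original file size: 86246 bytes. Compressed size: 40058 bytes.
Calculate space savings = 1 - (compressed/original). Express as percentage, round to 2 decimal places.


ratio = compressed/original = 40058/86246 = 0.464462
savings = 1 - ratio = 1 - 0.464462 = 0.535538
as a percentage: 0.535538 * 100 = 53.55%

Space savings = 1 - 40058/86246 = 53.55%


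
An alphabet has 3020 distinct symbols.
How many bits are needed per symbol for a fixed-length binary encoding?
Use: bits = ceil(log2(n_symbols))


log2(3020) = 11.5603
Bracket: 2^11 = 2048 < 3020 <= 2^12 = 4096
So ceil(log2(3020)) = 12

bits = ceil(log2(3020)) = ceil(11.5603) = 12 bits


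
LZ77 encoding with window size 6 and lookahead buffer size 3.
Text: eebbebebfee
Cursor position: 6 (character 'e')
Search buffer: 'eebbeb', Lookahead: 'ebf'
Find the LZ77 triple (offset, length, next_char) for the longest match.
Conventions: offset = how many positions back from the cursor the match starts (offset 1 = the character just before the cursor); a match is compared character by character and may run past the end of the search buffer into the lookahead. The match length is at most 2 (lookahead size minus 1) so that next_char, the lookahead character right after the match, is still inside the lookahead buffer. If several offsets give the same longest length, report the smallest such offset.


Try each offset into the search buffer:
  offset=1 (pos 5, char 'b'): match length 0
  offset=2 (pos 4, char 'e'): match length 2
  offset=3 (pos 3, char 'b'): match length 0
  offset=4 (pos 2, char 'b'): match length 0
  offset=5 (pos 1, char 'e'): match length 2
  offset=6 (pos 0, char 'e'): match length 1
Longest match has length 2, found at offsets 2, 5; take the smallest, offset 2.
next_char = character at position 6 + 2 = 8 -> 'f'

Best match: offset=2, length=2 (matching 'eb' starting at position 4)
LZ77 triple: (2, 2, 'f')


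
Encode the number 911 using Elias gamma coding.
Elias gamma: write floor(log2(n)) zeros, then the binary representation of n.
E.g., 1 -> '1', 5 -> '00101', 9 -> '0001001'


num_bits = floor(log2(911)) + 1 = 10
leading_zeros = num_bits - 1 = 9
binary(911) = 1110001111

Elias gamma(911) = '000000000' + '1110001111' = 0000000001110001111 (19 bits)


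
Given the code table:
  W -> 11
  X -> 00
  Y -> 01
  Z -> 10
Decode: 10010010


Decoding:
10 -> Z
01 -> Y
00 -> X
10 -> Z


Result: ZYXZ


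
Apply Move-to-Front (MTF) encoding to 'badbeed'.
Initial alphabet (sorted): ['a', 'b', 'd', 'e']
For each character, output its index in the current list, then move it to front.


MTF encoding:
'b': index 1 in ['a', 'b', 'd', 'e'] -> ['b', 'a', 'd', 'e']
'a': index 1 in ['b', 'a', 'd', 'e'] -> ['a', 'b', 'd', 'e']
'd': index 2 in ['a', 'b', 'd', 'e'] -> ['d', 'a', 'b', 'e']
'b': index 2 in ['d', 'a', 'b', 'e'] -> ['b', 'd', 'a', 'e']
'e': index 3 in ['b', 'd', 'a', 'e'] -> ['e', 'b', 'd', 'a']
'e': index 0 in ['e', 'b', 'd', 'a'] -> ['e', 'b', 'd', 'a']
'd': index 2 in ['e', 'b', 'd', 'a'] -> ['d', 'e', 'b', 'a']


Output: [1, 1, 2, 2, 3, 0, 2]


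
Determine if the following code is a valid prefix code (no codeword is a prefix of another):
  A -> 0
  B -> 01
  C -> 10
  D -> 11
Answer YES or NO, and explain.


Checking each pair (does one codeword prefix another?):
  A='0' vs B='01': prefix -- VIOLATION

NO -- this is NOT a valid prefix code. A (0) is a prefix of B (01).


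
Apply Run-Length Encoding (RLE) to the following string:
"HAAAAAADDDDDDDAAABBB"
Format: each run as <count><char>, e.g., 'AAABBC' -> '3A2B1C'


Scanning runs left to right:
  i=0: run of 'H' x 1 -> '1H'
  i=1: run of 'A' x 6 -> '6A'
  i=7: run of 'D' x 7 -> '7D'
  i=14: run of 'A' x 3 -> '3A'
  i=17: run of 'B' x 3 -> '3B'

RLE = 1H6A7D3A3B


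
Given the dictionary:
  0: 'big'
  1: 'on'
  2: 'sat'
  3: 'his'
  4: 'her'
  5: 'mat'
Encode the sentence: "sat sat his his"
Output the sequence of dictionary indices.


Look up each word in the dictionary:
  'sat' -> 2
  'sat' -> 2
  'his' -> 3
  'his' -> 3

Encoded: [2, 2, 3, 3]


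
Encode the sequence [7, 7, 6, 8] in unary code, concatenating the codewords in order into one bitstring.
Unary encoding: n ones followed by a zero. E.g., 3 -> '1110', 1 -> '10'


Encode each number as n ones followed by a terminating 0:
  7 -> 11111110 (8 bits)
  7 -> 11111110 (8 bits)
  6 -> 1111110 (7 bits)
  8 -> 111111110 (9 bits)
Total length = 8 + 8 + 7 + 9 = 32 bits.

Unary([7, 7, 6, 8]) = 11111110111111101111110111111110 (32 bits)


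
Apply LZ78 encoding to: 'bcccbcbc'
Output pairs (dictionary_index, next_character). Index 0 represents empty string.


LZ78 encoding steps:
Dictionary: {0: ''}
Step 1: w='' (idx 0), next='b' -> output (0, 'b'), add 'b' as idx 1
Step 2: w='' (idx 0), next='c' -> output (0, 'c'), add 'c' as idx 2
Step 3: w='c' (idx 2), next='c' -> output (2, 'c'), add 'cc' as idx 3
Step 4: w='b' (idx 1), next='c' -> output (1, 'c'), add 'bc' as idx 4
Step 5: w='bc' (idx 4), end of input -> output (4, '')


Encoded: [(0, 'b'), (0, 'c'), (2, 'c'), (1, 'c'), (4, '')]


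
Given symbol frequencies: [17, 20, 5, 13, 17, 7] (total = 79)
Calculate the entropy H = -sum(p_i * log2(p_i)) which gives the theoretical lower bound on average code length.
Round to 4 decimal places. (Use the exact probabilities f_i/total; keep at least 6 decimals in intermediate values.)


Per-symbol terms -p_i * log2(p_i) with p_i = f_i/79:
  p = 17/79 = 0.215190: log2(p) = -2.216318, -p*log2(p) = 0.476929
  p = 20/79 = 0.253165: log2(p) = -1.981853, -p*log2(p) = 0.501735
  p = 5/79 = 0.063291: log2(p) = -3.981853, -p*log2(p) = 0.252016
  p = 13/79 = 0.164557: log2(p) = -2.603341, -p*log2(p) = 0.428398
  p = 17/79 = 0.215190: log2(p) = -2.216318, -p*log2(p) = 0.476929
  p = 7/79 = 0.088608: log2(p) = -3.496426, -p*log2(p) = 0.309810
H = 0.476929 + 0.501735 + 0.252016 + 0.428398 + 0.476929 + 0.309810 = 2.445817

H = 2.4458 bits/symbol


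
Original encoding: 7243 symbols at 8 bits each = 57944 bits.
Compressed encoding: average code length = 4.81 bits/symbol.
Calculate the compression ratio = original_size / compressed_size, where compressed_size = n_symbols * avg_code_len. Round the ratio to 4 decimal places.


original_size = n_symbols * orig_bits = 7243 * 8 = 57944 bits
compressed_size = n_symbols * avg_code_len = 7243 * 4.81 = 34838.83 bits
ratio = original_size / compressed_size = 57944 / 34838.83 = 1.6632

Compression ratio = 1.6632
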